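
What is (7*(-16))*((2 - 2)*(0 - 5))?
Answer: 0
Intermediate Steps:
(7*(-16))*((2 - 2)*(0 - 5)) = -0*(-5) = -112*0 = 0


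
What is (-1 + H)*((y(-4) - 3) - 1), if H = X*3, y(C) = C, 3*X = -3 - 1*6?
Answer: 80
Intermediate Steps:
X = -3 (X = (-3 - 1*6)/3 = (-3 - 6)/3 = (⅓)*(-9) = -3)
H = -9 (H = -3*3 = -9)
(-1 + H)*((y(-4) - 3) - 1) = (-1 - 9)*((-4 - 3) - 1) = -10*(-7 - 1) = -10*(-8) = 80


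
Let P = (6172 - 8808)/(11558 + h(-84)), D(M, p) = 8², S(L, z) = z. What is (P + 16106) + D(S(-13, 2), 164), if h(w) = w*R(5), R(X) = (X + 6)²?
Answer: 11269172/697 ≈ 16168.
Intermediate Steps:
D(M, p) = 64
R(X) = (6 + X)²
h(w) = 121*w (h(w) = w*(6 + 5)² = w*11² = w*121 = 121*w)
P = -1318/697 (P = (6172 - 8808)/(11558 + 121*(-84)) = -2636/(11558 - 10164) = -2636/1394 = -2636*1/1394 = -1318/697 ≈ -1.8910)
(P + 16106) + D(S(-13, 2), 164) = (-1318/697 + 16106) + 64 = 11224564/697 + 64 = 11269172/697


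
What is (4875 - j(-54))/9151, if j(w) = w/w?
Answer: 4874/9151 ≈ 0.53262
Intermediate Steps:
j(w) = 1
(4875 - j(-54))/9151 = (4875 - 1*1)/9151 = (4875 - 1)*(1/9151) = 4874*(1/9151) = 4874/9151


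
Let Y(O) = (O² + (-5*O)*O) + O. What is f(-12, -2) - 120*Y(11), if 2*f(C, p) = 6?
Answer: 56763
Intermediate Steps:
f(C, p) = 3 (f(C, p) = (½)*6 = 3)
Y(O) = O - 4*O² (Y(O) = (O² - 5*O²) + O = -4*O² + O = O - 4*O²)
f(-12, -2) - 120*Y(11) = 3 - 1320*(1 - 4*11) = 3 - 1320*(1 - 44) = 3 - 1320*(-43) = 3 - 120*(-473) = 3 + 56760 = 56763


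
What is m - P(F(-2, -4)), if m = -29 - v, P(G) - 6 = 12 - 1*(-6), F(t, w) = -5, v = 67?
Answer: -120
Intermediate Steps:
P(G) = 24 (P(G) = 6 + (12 - 1*(-6)) = 6 + (12 + 6) = 6 + 18 = 24)
m = -96 (m = -29 - 1*67 = -29 - 67 = -96)
m - P(F(-2, -4)) = -96 - 1*24 = -96 - 24 = -120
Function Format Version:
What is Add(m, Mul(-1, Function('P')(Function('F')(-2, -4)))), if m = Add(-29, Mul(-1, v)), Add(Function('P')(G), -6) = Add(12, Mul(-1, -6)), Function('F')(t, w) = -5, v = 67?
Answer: -120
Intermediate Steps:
Function('P')(G) = 24 (Function('P')(G) = Add(6, Add(12, Mul(-1, -6))) = Add(6, Add(12, 6)) = Add(6, 18) = 24)
m = -96 (m = Add(-29, Mul(-1, 67)) = Add(-29, -67) = -96)
Add(m, Mul(-1, Function('P')(Function('F')(-2, -4)))) = Add(-96, Mul(-1, 24)) = Add(-96, -24) = -120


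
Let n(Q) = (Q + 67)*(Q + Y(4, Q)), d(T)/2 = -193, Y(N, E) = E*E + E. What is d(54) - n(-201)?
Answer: 5359480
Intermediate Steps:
Y(N, E) = E + E**2 (Y(N, E) = E**2 + E = E + E**2)
d(T) = -386 (d(T) = 2*(-193) = -386)
n(Q) = (67 + Q)*(Q + Q*(1 + Q)) (n(Q) = (Q + 67)*(Q + Q*(1 + Q)) = (67 + Q)*(Q + Q*(1 + Q)))
d(54) - n(-201) = -386 - (-201)*(134 + (-201)**2 + 69*(-201)) = -386 - (-201)*(134 + 40401 - 13869) = -386 - (-201)*26666 = -386 - 1*(-5359866) = -386 + 5359866 = 5359480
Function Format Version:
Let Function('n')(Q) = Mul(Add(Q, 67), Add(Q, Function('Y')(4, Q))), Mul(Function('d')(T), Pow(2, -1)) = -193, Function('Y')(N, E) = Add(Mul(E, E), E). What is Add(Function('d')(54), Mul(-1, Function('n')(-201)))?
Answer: 5359480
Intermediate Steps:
Function('Y')(N, E) = Add(E, Pow(E, 2)) (Function('Y')(N, E) = Add(Pow(E, 2), E) = Add(E, Pow(E, 2)))
Function('d')(T) = -386 (Function('d')(T) = Mul(2, -193) = -386)
Function('n')(Q) = Mul(Add(67, Q), Add(Q, Mul(Q, Add(1, Q)))) (Function('n')(Q) = Mul(Add(Q, 67), Add(Q, Mul(Q, Add(1, Q)))) = Mul(Add(67, Q), Add(Q, Mul(Q, Add(1, Q)))))
Add(Function('d')(54), Mul(-1, Function('n')(-201))) = Add(-386, Mul(-1, Mul(-201, Add(134, Pow(-201, 2), Mul(69, -201))))) = Add(-386, Mul(-1, Mul(-201, Add(134, 40401, -13869)))) = Add(-386, Mul(-1, Mul(-201, 26666))) = Add(-386, Mul(-1, -5359866)) = Add(-386, 5359866) = 5359480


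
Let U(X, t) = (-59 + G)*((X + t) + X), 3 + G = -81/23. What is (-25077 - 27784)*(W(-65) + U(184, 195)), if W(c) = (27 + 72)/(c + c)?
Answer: 5830547525627/2990 ≈ 1.9500e+9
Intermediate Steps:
G = -150/23 (G = -3 - 81/23 = -150/23 ≈ -6.5217)
W(c) = 99/(2*c) (W(c) = 99/((2*c)) = 99*(1/(2*c)) = 99/(2*c))
U(X, t) = -3014*X/23 - 1507*t/23 (U(X, t) = (-59 - 150/23)*((X + t) + X) = -1507*(t + 2*X)/23 = -3014*X/23 - 1507*t/23)
(-25077 - 27784)*(W(-65) + U(184, 195)) = (-25077 - 27784)*((99/2)/(-65) + (-3014/23*184 - 1507/23*195)) = -52861*((99/2)*(-1/65) + (-24112 - 293865/23)) = -52861*(-99/130 - 848441/23) = -52861*(-110299607/2990) = 5830547525627/2990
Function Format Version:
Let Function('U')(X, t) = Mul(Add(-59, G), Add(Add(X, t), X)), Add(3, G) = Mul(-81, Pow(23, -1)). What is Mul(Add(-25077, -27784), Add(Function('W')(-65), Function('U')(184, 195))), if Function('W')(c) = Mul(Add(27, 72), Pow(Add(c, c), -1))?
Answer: Rational(5830547525627, 2990) ≈ 1.9500e+9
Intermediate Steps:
G = Rational(-150, 23) (G = Add(-3, Mul(-81, Pow(23, -1))) = Add(-3, Mul(-81, Rational(1, 23))) = Add(-3, Rational(-81, 23)) = Rational(-150, 23) ≈ -6.5217)
Function('W')(c) = Mul(Rational(99, 2), Pow(c, -1)) (Function('W')(c) = Mul(99, Pow(Mul(2, c), -1)) = Mul(99, Mul(Rational(1, 2), Pow(c, -1))) = Mul(Rational(99, 2), Pow(c, -1)))
Function('U')(X, t) = Add(Mul(Rational(-3014, 23), X), Mul(Rational(-1507, 23), t)) (Function('U')(X, t) = Mul(Add(-59, Rational(-150, 23)), Add(Add(X, t), X)) = Mul(Rational(-1507, 23), Add(t, Mul(2, X))) = Add(Mul(Rational(-3014, 23), X), Mul(Rational(-1507, 23), t)))
Mul(Add(-25077, -27784), Add(Function('W')(-65), Function('U')(184, 195))) = Mul(Add(-25077, -27784), Add(Mul(Rational(99, 2), Pow(-65, -1)), Add(Mul(Rational(-3014, 23), 184), Mul(Rational(-1507, 23), 195)))) = Mul(-52861, Add(Mul(Rational(99, 2), Rational(-1, 65)), Add(-24112, Rational(-293865, 23)))) = Mul(-52861, Add(Rational(-99, 130), Rational(-848441, 23))) = Mul(-52861, Rational(-110299607, 2990)) = Rational(5830547525627, 2990)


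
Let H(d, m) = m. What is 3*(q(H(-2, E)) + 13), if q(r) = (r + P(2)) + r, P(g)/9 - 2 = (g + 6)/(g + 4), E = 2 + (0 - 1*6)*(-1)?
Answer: 177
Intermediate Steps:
E = 8 (E = 2 + (0 - 6)*(-1) = 2 - 6*(-1) = 2 + 6 = 8)
P(g) = 18 + 9*(6 + g)/(4 + g) (P(g) = 18 + 9*((g + 6)/(g + 4)) = 18 + 9*((6 + g)/(4 + g)) = 18 + 9*(6 + g)/(4 + g))
q(r) = 30 + 2*r (q(r) = (r + 9*(14 + 3*2)/(4 + 2)) + r = (r + 9*(14 + 6)/6) + r = (r + 9*(⅙)*20) + r = (r + 30) + r = (30 + r) + r = 30 + 2*r)
3*(q(H(-2, E)) + 13) = 3*((30 + 2*8) + 13) = 3*((30 + 16) + 13) = 3*(46 + 13) = 3*59 = 177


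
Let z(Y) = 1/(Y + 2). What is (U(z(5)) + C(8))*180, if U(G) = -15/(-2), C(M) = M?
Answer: 2790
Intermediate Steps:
z(Y) = 1/(2 + Y)
U(G) = 15/2 (U(G) = -15*(-½) = 15/2)
(U(z(5)) + C(8))*180 = (15/2 + 8)*180 = (31/2)*180 = 2790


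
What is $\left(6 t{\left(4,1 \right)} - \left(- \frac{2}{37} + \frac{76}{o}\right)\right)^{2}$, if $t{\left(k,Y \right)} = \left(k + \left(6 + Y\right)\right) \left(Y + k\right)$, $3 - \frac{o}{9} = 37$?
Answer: $\frac{3496309104964}{32046921} \approx 1.091 \cdot 10^{5}$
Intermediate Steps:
$o = -306$ ($o = 27 - 333 = -306$)
$t{\left(k,Y \right)} = \left(Y + k\right) \left(6 + Y + k\right)$ ($t{\left(k,Y \right)} = \left(6 + Y + k\right) \left(Y + k\right) = \left(Y + k\right) \left(6 + Y + k\right)$)
$\left(6 t{\left(4,1 \right)} - \left(- \frac{2}{37} + \frac{76}{o}\right)\right)^{2} = \left(6 \left(1^{2} + 4^{2} + 6 \cdot 1 + 6 \cdot 4 + 2 \cdot 1 \cdot 4\right) - \left(- \frac{38}{153} - \frac{2}{37}\right)\right)^{2} = \left(6 \left(1 + 16 + 6 + 24 + 8\right) - - \frac{1712}{5661}\right)^{2} = \left(6 \cdot 55 + \left(\frac{38}{153} + \frac{2}{37}\right)\right)^{2} = \left(330 + \frac{1712}{5661}\right)^{2} = \left(\frac{1869842}{5661}\right)^{2} = \frac{3496309104964}{32046921}$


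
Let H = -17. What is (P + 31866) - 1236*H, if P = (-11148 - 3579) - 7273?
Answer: 30878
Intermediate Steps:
P = -22000 (P = -14727 - 7273 = -22000)
(P + 31866) - 1236*H = (-22000 + 31866) - 1236*(-17) = 9866 + 21012 = 30878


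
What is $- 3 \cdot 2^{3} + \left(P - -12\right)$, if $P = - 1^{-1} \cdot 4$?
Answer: $-16$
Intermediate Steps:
$P = -4$ ($P = \left(-1\right) 1 \cdot 4 = \left(-1\right) 4 = -4$)
$- 3 \cdot 2^{3} + \left(P - -12\right) = - 3 \cdot 2^{3} - -8 = \left(-3\right) 8 + \left(-4 + 12\right) = -24 + 8 = -16$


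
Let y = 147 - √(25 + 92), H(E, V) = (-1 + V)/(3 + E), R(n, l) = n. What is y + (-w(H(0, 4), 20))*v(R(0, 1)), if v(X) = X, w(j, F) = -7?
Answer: 147 - 3*√13 ≈ 136.18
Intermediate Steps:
H(E, V) = (-1 + V)/(3 + E)
y = 147 - 3*√13 (y = 147 - √117 = 147 - 3*√13 ≈ 136.18)
y + (-w(H(0, 4), 20))*v(R(0, 1)) = (147 - 3*√13) - 1*(-7)*0 = (147 - 3*√13) + 7*0 = (147 - 3*√13) + 0 = 147 - 3*√13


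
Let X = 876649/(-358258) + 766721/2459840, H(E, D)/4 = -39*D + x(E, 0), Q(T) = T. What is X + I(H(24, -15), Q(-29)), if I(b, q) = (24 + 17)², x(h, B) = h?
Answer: 739755943832089/440628679360 ≈ 1678.9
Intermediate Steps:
H(E, D) = -156*D + 4*E (H(E, D) = 4*(-39*D + E) = 4*(E - 39*D) = -156*D + 4*E)
I(b, q) = 1681 (I(b, q) = 41² = 1681)
X = -940866172071/440628679360 (X = 876649*(-1/358258) + 766721*(1/2459840) = -876649/358258 + 766721/2459840 = -940866172071/440628679360 ≈ -2.1353)
X + I(H(24, -15), Q(-29)) = -940866172071/440628679360 + 1681 = 739755943832089/440628679360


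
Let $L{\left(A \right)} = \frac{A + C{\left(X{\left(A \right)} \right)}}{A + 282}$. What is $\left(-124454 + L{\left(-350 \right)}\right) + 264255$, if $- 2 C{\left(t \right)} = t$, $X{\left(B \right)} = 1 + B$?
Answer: $\frac{19013287}{136} \approx 1.398 \cdot 10^{5}$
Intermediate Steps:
$C{\left(t \right)} = - \frac{t}{2}$
$L{\left(A \right)} = \frac{- \frac{1}{2} + \frac{A}{2}}{282 + A}$ ($L{\left(A \right)} = \frac{A - \frac{1 + A}{2}}{A + 282} = \frac{A - \left(\frac{1}{2} + \frac{A}{2}\right)}{282 + A} = \frac{- \frac{1}{2} + \frac{A}{2}}{282 + A}$)
$\left(-124454 + L{\left(-350 \right)}\right) + 264255 = \left(-124454 + \frac{-1 - 350}{2 \left(282 - 350\right)}\right) + 264255 = \left(-124454 + \frac{1}{2} \frac{1}{-68} \left(-351\right)\right) + 264255 = \left(-124454 + \frac{1}{2} \left(- \frac{1}{68}\right) \left(-351\right)\right) + 264255 = \left(-124454 + \frac{351}{136}\right) + 264255 = - \frac{16925393}{136} + 264255 = \frac{19013287}{136}$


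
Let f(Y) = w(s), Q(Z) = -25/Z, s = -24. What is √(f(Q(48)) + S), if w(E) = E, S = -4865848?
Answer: 4*I*√304117 ≈ 2205.9*I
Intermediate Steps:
f(Y) = -24
√(f(Q(48)) + S) = √(-24 - 4865848) = √(-4865872) = 4*I*√304117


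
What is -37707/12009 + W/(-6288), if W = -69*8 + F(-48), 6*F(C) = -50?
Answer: -230372573/75512592 ≈ -3.0508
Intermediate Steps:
F(C) = -25/3 (F(C) = (1/6)*(-50) = -25/3)
W = -1681/3 (W = -69*8 - 25/3 = -552 - 25/3 = -1681/3 ≈ -560.33)
-37707/12009 + W/(-6288) = -37707/12009 - 1681/3/(-6288) = -37707*1/12009 - 1681/3*(-1/6288) = -12569/4003 + 1681/18864 = -230372573/75512592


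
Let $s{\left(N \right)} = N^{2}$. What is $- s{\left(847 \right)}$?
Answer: $-717409$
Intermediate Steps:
$- s{\left(847 \right)} = - 847^{2} = \left(-1\right) 717409 = -717409$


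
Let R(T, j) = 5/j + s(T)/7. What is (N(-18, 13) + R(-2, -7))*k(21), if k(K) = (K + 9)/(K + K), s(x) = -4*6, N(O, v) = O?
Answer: -775/49 ≈ -15.816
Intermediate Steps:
s(x) = -24
R(T, j) = -24/7 + 5/j (R(T, j) = 5/j - 24/7 = -24/7 + 5/j)
k(K) = (9 + K)/(2*K) (k(K) = (9 + K)/((2*K)) = (9 + K)*(1/(2*K)) = (9 + K)/(2*K))
(N(-18, 13) + R(-2, -7))*k(21) = (-18 + (-24/7 + 5/(-7)))*((½)*(9 + 21)/21) = (-18 + (-24/7 + 5*(-⅐)))*((½)*(1/21)*30) = (-18 + (-24/7 - 5/7))*(5/7) = (-18 - 29/7)*(5/7) = -155/7*5/7 = -775/49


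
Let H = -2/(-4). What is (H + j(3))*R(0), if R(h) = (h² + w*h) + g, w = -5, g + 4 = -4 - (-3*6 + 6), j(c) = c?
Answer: 14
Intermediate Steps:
H = ½ (H = -2*(-¼) = ½ ≈ 0.50000)
g = 4 (g = -4 + (-4 - (-3*6 + 6)) = -4 + (-4 - (-18 + 6)) = -4 + (-4 - 1*(-12)) = -4 + (-4 + 12) = -4 + 8 = 4)
R(h) = 4 + h² - 5*h (R(h) = (h² - 5*h) + 4 = 4 + h² - 5*h)
(H + j(3))*R(0) = (½ + 3)*(4 + 0² - 5*0) = 7*(4 + 0 + 0)/2 = (7/2)*4 = 14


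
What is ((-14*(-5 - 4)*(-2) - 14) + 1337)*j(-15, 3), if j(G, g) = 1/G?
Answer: -357/5 ≈ -71.400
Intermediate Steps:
((-14*(-5 - 4)*(-2) - 14) + 1337)*j(-15, 3) = ((-14*(-5 - 4)*(-2) - 14) + 1337)/(-15) = ((-(-126)*(-2) - 14) + 1337)*(-1/15) = ((-14*18 - 14) + 1337)*(-1/15) = ((-252 - 14) + 1337)*(-1/15) = (-266 + 1337)*(-1/15) = 1071*(-1/15) = -357/5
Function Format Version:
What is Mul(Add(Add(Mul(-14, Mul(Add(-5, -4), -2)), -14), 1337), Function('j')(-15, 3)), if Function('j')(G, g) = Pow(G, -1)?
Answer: Rational(-357, 5) ≈ -71.400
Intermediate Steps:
Mul(Add(Add(Mul(-14, Mul(Add(-5, -4), -2)), -14), 1337), Function('j')(-15, 3)) = Mul(Add(Add(Mul(-14, Mul(Add(-5, -4), -2)), -14), 1337), Pow(-15, -1)) = Mul(Add(Add(Mul(-14, Mul(-9, -2)), -14), 1337), Rational(-1, 15)) = Mul(Add(Add(Mul(-14, 18), -14), 1337), Rational(-1, 15)) = Mul(Add(Add(-252, -14), 1337), Rational(-1, 15)) = Mul(Add(-266, 1337), Rational(-1, 15)) = Mul(1071, Rational(-1, 15)) = Rational(-357, 5)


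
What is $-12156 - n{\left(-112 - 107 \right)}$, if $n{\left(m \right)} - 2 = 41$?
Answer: $-12199$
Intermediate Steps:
$n{\left(m \right)} = 43$ ($n{\left(m \right)} = 2 + 41 = 43$)
$-12156 - n{\left(-112 - 107 \right)} = -12156 - 43 = -12199$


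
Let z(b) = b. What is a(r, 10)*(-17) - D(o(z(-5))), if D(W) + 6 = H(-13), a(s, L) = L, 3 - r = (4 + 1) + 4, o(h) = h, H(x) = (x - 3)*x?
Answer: -372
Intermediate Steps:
H(x) = x*(-3 + x) (H(x) = (-3 + x)*x = x*(-3 + x))
r = -6 (r = 3 - ((4 + 1) + 4) = 3 - (5 + 4) = 3 - 1*9 = 3 - 9 = -6)
D(W) = 202 (D(W) = -6 - 13*(-3 - 13) = -6 - 13*(-16) = -6 + 208 = 202)
a(r, 10)*(-17) - D(o(z(-5))) = 10*(-17) - 1*202 = -170 - 202 = -372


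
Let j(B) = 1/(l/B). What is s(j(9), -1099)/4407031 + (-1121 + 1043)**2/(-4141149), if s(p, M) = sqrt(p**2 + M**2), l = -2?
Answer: -2028/1380383 + sqrt(4831285)/8814062 ≈ -0.0012198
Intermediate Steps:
j(B) = -B/2 (j(B) = 1/(-2/B) = -B/2)
s(p, M) = sqrt(M**2 + p**2)
s(j(9), -1099)/4407031 + (-1121 + 1043)**2/(-4141149) = sqrt((-1099)**2 + (-1/2*9)**2)/4407031 + (-1121 + 1043)**2/(-4141149) = sqrt(1207801 + (-9/2)**2)*(1/4407031) + (-78)**2*(-1/4141149) = sqrt(1207801 + 81/4)*(1/4407031) + 6084*(-1/4141149) = sqrt(4831285/4)*(1/4407031) - 2028/1380383 = (sqrt(4831285)/2)*(1/4407031) - 2028/1380383 = sqrt(4831285)/8814062 - 2028/1380383 = -2028/1380383 + sqrt(4831285)/8814062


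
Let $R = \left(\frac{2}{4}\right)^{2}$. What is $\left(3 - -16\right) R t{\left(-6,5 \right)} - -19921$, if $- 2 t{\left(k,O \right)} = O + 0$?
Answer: $\frac{159273}{8} \approx 19909.0$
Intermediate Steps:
$t{\left(k,O \right)} = - \frac{O}{2}$ ($t{\left(k,O \right)} = - \frac{O + 0}{2} = - \frac{O}{2}$)
$R = \frac{1}{4}$ ($R = \left(2 \cdot \frac{1}{4}\right)^{2} = \left(\frac{1}{2}\right)^{2} = \frac{1}{4} \approx 0.25$)
$\left(3 - -16\right) R t{\left(-6,5 \right)} - -19921 = \left(3 - -16\right) \frac{1}{4} \left(\left(- \frac{1}{2}\right) 5\right) - -19921 = \left(3 + 16\right) \frac{1}{4} \left(- \frac{5}{2}\right) + 19921 = 19 \cdot \frac{1}{4} \left(- \frac{5}{2}\right) + 19921 = \frac{19}{4} \left(- \frac{5}{2}\right) + 19921 = - \frac{95}{8} + 19921 = \frac{159273}{8}$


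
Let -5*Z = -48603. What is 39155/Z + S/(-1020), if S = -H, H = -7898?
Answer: -1805647/486030 ≈ -3.7151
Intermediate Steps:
Z = 48603/5 (Z = -⅕*(-48603) = 48603/5 ≈ 9720.6)
S = 7898 (S = -1*(-7898) = 7898)
39155/Z + S/(-1020) = 39155/(48603/5) + 7898/(-1020) = 39155*(5/48603) + 7898*(-1/1020) = 195775/48603 - 3949/510 = -1805647/486030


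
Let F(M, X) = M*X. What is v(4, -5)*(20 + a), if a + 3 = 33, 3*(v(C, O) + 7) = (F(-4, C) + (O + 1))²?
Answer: 18950/3 ≈ 6316.7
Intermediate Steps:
v(C, O) = -7 + (1 + O - 4*C)²/3 (v(C, O) = -7 + (-4*C + (O + 1))²/3 = -7 + (-4*C + (1 + O))²/3 = -7 + (1 + O - 4*C)²/3)
a = 30 (a = -3 + 33 = 30)
v(4, -5)*(20 + a) = (-7 + (1 - 5 - 4*4)²/3)*(20 + 30) = (-7 + (1 - 5 - 16)²/3)*50 = (-7 + (⅓)*(-20)²)*50 = (-7 + (⅓)*400)*50 = (-7 + 400/3)*50 = (379/3)*50 = 18950/3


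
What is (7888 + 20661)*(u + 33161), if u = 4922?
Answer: 1087231567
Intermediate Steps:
(7888 + 20661)*(u + 33161) = (7888 + 20661)*(4922 + 33161) = 28549*38083 = 1087231567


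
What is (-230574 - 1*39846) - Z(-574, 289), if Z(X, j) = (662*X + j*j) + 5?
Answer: 26042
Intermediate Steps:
Z(X, j) = 5 + j² + 662*X (Z(X, j) = (662*X + j²) + 5 = (j² + 662*X) + 5 = 5 + j² + 662*X)
(-230574 - 1*39846) - Z(-574, 289) = (-230574 - 1*39846) - (5 + 289² + 662*(-574)) = (-230574 - 39846) - (5 + 83521 - 379988) = -270420 - 1*(-296462) = -270420 + 296462 = 26042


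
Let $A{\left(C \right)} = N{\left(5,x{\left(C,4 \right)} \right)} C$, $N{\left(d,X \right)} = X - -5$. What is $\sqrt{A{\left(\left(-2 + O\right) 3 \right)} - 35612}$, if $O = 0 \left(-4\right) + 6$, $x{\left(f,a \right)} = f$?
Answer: $4 i \sqrt{2213} \approx 188.17 i$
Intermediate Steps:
$O = 6$ ($O = 0 + 6 = 6$)
$N{\left(d,X \right)} = 5 + X$ ($N{\left(d,X \right)} = X + 5 = 5 + X$)
$A{\left(C \right)} = C \left(5 + C\right)$ ($A{\left(C \right)} = \left(5 + C\right) C = C \left(5 + C\right)$)
$\sqrt{A{\left(\left(-2 + O\right) 3 \right)} - 35612} = \sqrt{\left(-2 + 6\right) 3 \left(5 + \left(-2 + 6\right) 3\right) - 35612} = \sqrt{4 \cdot 3 \left(5 + 4 \cdot 3\right) - 35612} = \sqrt{12 \left(5 + 12\right) - 35612} = \sqrt{12 \cdot 17 - 35612} = \sqrt{204 - 35612} = \sqrt{-35408} = 4 i \sqrt{2213}$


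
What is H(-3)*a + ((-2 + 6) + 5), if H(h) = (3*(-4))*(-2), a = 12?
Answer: 297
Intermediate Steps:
H(h) = 24 (H(h) = -12*(-2) = 24)
H(-3)*a + ((-2 + 6) + 5) = 24*12 + ((-2 + 6) + 5) = 288 + (4 + 5) = 288 + 9 = 297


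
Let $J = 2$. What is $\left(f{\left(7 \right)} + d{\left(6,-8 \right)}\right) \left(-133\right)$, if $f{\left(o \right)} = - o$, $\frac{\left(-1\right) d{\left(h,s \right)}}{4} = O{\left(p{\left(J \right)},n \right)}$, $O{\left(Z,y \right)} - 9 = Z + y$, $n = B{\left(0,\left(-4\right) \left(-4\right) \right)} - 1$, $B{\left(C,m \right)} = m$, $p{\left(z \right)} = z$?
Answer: $14763$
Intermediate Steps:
$n = 15$ ($n = \left(-4\right) \left(-4\right) - 1 = 16 - 1 = 15$)
$O{\left(Z,y \right)} = 9 + Z + y$ ($O{\left(Z,y \right)} = 9 + \left(Z + y\right) = 9 + Z + y$)
$d{\left(h,s \right)} = -104$ ($d{\left(h,s \right)} = - 4 \left(9 + 2 + 15\right) = \left(-4\right) 26 = -104$)
$\left(f{\left(7 \right)} + d{\left(6,-8 \right)}\right) \left(-133\right) = \left(\left(-1\right) 7 - 104\right) \left(-133\right) = \left(-7 - 104\right) \left(-133\right) = \left(-111\right) \left(-133\right) = 14763$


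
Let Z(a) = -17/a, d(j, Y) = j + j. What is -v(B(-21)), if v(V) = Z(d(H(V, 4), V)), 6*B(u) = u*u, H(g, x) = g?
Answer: 17/147 ≈ 0.11565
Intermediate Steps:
d(j, Y) = 2*j
B(u) = u**2/6 (B(u) = (u*u)/6 = u**2/6)
v(V) = -17/(2*V) (v(V) = -17*1/(2*V) = -17/(2*V))
-v(B(-21)) = -(-17)/(2*((1/6)*(-21)**2)) = -(-17)/(2*((1/6)*441)) = -(-17)/(2*147/2) = -(-17)*2/(2*147) = -1*(-17/147) = 17/147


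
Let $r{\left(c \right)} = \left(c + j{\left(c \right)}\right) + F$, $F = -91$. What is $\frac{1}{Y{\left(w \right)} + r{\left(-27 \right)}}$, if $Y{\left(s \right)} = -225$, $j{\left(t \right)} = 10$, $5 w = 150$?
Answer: $- \frac{1}{333} \approx -0.003003$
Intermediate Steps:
$w = 30$ ($w = \frac{1}{5} \cdot 150 = 30$)
$r{\left(c \right)} = -81 + c$ ($r{\left(c \right)} = \left(c + 10\right) - 91 = \left(10 + c\right) - 91 = -81 + c$)
$\frac{1}{Y{\left(w \right)} + r{\left(-27 \right)}} = \frac{1}{-225 - 108} = \frac{1}{-333} = - \frac{1}{333}$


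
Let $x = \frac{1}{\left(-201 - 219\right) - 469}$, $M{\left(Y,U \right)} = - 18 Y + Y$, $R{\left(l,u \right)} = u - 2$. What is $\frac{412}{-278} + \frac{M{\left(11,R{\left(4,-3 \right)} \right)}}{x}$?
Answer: $\frac{23107571}{139} \approx 1.6624 \cdot 10^{5}$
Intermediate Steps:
$R{\left(l,u \right)} = -2 + u$
$M{\left(Y,U \right)} = - 17 Y$
$x = - \frac{1}{889}$ ($x = \frac{1}{-420 - 469} = \frac{1}{-889} = - \frac{1}{889} \approx -0.0011249$)
$\frac{412}{-278} + \frac{M{\left(11,R{\left(4,-3 \right)} \right)}}{x} = \frac{412}{-278} + \frac{\left(-17\right) 11}{- \frac{1}{889}} = 412 \left(- \frac{1}{278}\right) - -166243 = - \frac{206}{139} + 166243 = \frac{23107571}{139}$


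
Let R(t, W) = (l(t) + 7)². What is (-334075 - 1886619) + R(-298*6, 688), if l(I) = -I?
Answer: 1001331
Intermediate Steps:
R(t, W) = (7 - t)² (R(t, W) = (-t + 7)² = (7 - t)²)
(-334075 - 1886619) + R(-298*6, 688) = (-334075 - 1886619) + (-7 - 298*6)² = -2220694 + (-7 - 1788)² = -2220694 + (-1795)² = -2220694 + 3222025 = 1001331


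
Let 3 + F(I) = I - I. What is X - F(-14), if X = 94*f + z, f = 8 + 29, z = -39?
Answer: 3442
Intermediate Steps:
F(I) = -3 (F(I) = -3 + (I - I) = -3 + 0 = -3)
f = 37
X = 3439 (X = 94*37 - 39 = 3478 - 39 = 3439)
X - F(-14) = 3439 - 1*(-3) = 3439 + 3 = 3442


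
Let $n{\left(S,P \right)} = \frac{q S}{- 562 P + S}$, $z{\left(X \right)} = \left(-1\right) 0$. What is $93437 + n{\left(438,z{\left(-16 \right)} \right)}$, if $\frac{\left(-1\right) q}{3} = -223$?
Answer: $94106$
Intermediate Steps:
$q = 669$ ($q = \left(-3\right) \left(-223\right) = 669$)
$z{\left(X \right)} = 0$
$n{\left(S,P \right)} = \frac{669 S}{S - 562 P}$ ($n{\left(S,P \right)} = \frac{669 S}{- 562 P + S} = \frac{669 S}{S - 562 P}$)
$93437 + n{\left(438,z{\left(-16 \right)} \right)} = 93437 - \frac{293022}{\left(-1\right) 438 + 562 \cdot 0} = 93437 - \frac{293022}{-438 + 0} = 93437 - \frac{293022}{-438} = 93437 - 293022 \left(- \frac{1}{438}\right) = 93437 + 669 = 94106$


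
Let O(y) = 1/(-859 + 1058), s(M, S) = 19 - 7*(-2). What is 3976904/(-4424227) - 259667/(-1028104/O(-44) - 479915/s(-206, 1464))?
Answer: -26814299192128735/29872552731218441 ≈ -0.89762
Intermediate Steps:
s(M, S) = 33 (s(M, S) = 19 + 14 = 33)
O(y) = 1/199
3976904/(-4424227) - 259667/(-1028104/O(-44) - 479915/s(-206, 1464)) = 3976904/(-4424227) - 259667/(-1028104/1/199 - 479915/33) = 3976904*(-1/4424227) - 259667/(-1028104*199 - 479915*1/33) = -3976904/4424227 - 259667/(-204592696 - 479915/33) = -3976904/4424227 - 259667/(-6752038883/33) = -3976904/4424227 - 259667*(-33/6752038883) = -3976904/4424227 + 8569011/6752038883 = -26814299192128735/29872552731218441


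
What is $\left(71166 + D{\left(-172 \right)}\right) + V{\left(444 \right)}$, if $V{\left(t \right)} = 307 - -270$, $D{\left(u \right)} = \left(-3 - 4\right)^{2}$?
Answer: $71792$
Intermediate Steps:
$D{\left(u \right)} = 49$ ($D{\left(u \right)} = \left(-7\right)^{2} = 49$)
$V{\left(t \right)} = 577$ ($V{\left(t \right)} = 307 + 270 = 577$)
$\left(71166 + D{\left(-172 \right)}\right) + V{\left(444 \right)} = \left(71166 + 49\right) + 577 = 71215 + 577 = 71792$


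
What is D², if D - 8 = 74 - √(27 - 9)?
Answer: 6742 - 492*√2 ≈ 6046.2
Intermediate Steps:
D = 82 - 3*√2 (D = 8 + (74 - √(27 - 9)) = 8 + (74 - √18) = 8 + (74 - 3*√2) = 82 - 3*√2 ≈ 77.757)
D² = (82 - 3*√2)²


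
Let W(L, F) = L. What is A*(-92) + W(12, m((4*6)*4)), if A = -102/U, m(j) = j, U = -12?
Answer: -770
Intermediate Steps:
A = 17/2 (A = -102/(-12) = -102*(-1/12) = 17/2 ≈ 8.5000)
A*(-92) + W(12, m((4*6)*4)) = (17/2)*(-92) + 12 = -782 + 12 = -770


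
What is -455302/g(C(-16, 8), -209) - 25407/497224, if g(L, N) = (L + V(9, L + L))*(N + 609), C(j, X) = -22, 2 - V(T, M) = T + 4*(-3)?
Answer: 3534598657/52830050 ≈ 66.905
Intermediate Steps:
V(T, M) = 14 - T (V(T, M) = 2 - (T + 4*(-3)) = 2 - (T - 12) = 2 - (-12 + T) = 2 + (12 - T) = 14 - T)
g(L, N) = (5 + L)*(609 + N) (g(L, N) = (L + (14 - 1*9))*(N + 609) = (L + (14 - 9))*(609 + N) = (L + 5)*(609 + N) = (5 + L)*(609 + N))
-455302/g(C(-16, 8), -209) - 25407/497224 = -455302/(3045 + 5*(-209) + 609*(-22) - 22*(-209)) - 25407/497224 = -455302/(3045 - 1045 - 13398 + 4598) - 25407*1/497224 = -455302/(-6800) - 25407/497224 = -455302*(-1/6800) - 25407/497224 = 227651/3400 - 25407/497224 = 3534598657/52830050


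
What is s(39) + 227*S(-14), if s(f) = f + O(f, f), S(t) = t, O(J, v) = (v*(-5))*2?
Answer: -3529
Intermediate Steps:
O(J, v) = -10*v (O(J, v) = -5*v*2 = -10*v)
s(f) = -9*f (s(f) = f - 10*f = -9*f)
s(39) + 227*S(-14) = -9*39 + 227*(-14) = -351 - 3178 = -3529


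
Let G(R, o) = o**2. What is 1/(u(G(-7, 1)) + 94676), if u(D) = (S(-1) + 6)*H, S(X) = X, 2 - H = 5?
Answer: 1/94661 ≈ 1.0564e-5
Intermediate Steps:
H = -3 (H = 2 - 1*5 = 2 - 5 = -3)
u(D) = -15 (u(D) = (-1 + 6)*(-3) = 5*(-3) = -15)
1/(u(G(-7, 1)) + 94676) = 1/(-15 + 94676) = 1/94661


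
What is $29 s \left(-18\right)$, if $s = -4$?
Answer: $2088$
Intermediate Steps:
$29 s \left(-18\right) = 29 \left(-4\right) \left(-18\right) = \left(-116\right) \left(-18\right) = 2088$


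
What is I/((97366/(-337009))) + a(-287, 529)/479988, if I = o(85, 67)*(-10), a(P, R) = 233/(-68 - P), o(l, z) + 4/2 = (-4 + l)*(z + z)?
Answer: 1922187652819425619/5117429021076 ≈ 3.7562e+5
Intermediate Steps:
o(l, z) = -2 + 2*z*(-4 + l) (o(l, z) = -2 + (-4 + l)*(z + z) = -2 + (-4 + l)*(2*z) = -2 + 2*z*(-4 + l))
I = -108520 (I = (-2 - 8*67 + 2*85*67)*(-10) = (-2 - 536 + 11390)*(-10) = 10852*(-10) = -108520)
I/((97366/(-337009))) + a(-287, 529)/479988 = -108520/(97366/(-337009)) - 233/(68 - 287)/479988 = -108520/(97366*(-1/337009)) - 233/(-219)*(1/479988) = -108520/(-97366/337009) - 233*(-1/219)*(1/479988) = -108520*(-337009/97366) + (233/219)*(1/479988) = 18286108340/48683 + 233/105117372 = 1922187652819425619/5117429021076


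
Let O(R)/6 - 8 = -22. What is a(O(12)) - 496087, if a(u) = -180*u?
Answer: -480967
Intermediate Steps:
O(R) = -84 (O(R) = 48 + 6*(-22) = 48 - 132 = -84)
a(O(12)) - 496087 = -180*(-84) - 496087 = 15120 - 496087 = -480967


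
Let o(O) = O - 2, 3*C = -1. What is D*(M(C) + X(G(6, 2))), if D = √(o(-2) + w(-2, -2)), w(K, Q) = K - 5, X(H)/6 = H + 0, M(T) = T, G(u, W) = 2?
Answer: 35*I*√11/3 ≈ 38.694*I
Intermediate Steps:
C = -⅓ (C = (⅓)*(-1) = -⅓ ≈ -0.33333)
X(H) = 6*H (X(H) = 6*(H + 0) = 6*H)
w(K, Q) = -5 + K
o(O) = -2 + O
D = I*√11 (D = √((-2 - 2) + (-5 - 2)) = √(-4 - 7) = √(-11) = I*√11 ≈ 3.3166*I)
D*(M(C) + X(G(6, 2))) = (I*√11)*(-⅓ + 6*2) = (I*√11)*(-⅓ + 12) = (I*√11)*(35/3) = 35*I*√11/3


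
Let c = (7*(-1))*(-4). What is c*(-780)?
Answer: -21840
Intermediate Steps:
c = 28 (c = -7*(-4) = 28)
c*(-780) = 28*(-780) = -21840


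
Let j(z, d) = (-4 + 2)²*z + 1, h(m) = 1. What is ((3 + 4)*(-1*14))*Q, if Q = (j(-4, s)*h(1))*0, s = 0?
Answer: 0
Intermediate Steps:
j(z, d) = 1 + 4*z (j(z, d) = (-2)²*z + 1 = 4*z + 1 = 1 + 4*z)
Q = 0 (Q = ((1 + 4*(-4))*1)*0 = ((1 - 16)*1)*0 = -15*1*0 = -15*0 = 0)
((3 + 4)*(-1*14))*Q = ((3 + 4)*(-1*14))*0 = (7*(-14))*0 = -98*0 = 0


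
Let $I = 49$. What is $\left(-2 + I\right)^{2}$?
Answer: $2209$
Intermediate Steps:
$\left(-2 + I\right)^{2} = \left(-2 + 49\right)^{2} = 47^{2} = 2209$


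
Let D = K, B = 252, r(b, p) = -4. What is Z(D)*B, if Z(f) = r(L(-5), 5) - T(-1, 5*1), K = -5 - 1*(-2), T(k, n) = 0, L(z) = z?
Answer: -1008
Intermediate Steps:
K = -3 (K = -5 + 2 = -3)
D = -3
Z(f) = -4 (Z(f) = -4 - 1*0 = -4 + 0 = -4)
Z(D)*B = -4*252 = -1008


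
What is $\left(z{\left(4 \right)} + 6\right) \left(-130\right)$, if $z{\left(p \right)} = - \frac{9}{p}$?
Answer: $- \frac{975}{2} \approx -487.5$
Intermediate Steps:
$\left(z{\left(4 \right)} + 6\right) \left(-130\right) = \left(- \frac{9}{4} + 6\right) \left(-130\right) = \frac{15}{4} \left(-130\right) = - \frac{975}{2}$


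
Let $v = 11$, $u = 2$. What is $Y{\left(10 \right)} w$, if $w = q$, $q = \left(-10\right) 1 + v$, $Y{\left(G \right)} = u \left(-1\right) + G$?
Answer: $8$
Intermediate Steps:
$Y{\left(G \right)} = -2 + G$ ($Y{\left(G \right)} = 2 \left(-1\right) + G = -2 + G$)
$q = 1$ ($q = \left(-10\right) 1 + 11 = -10 + 11 = 1$)
$w = 1$
$Y{\left(10 \right)} w = \left(-2 + 10\right) 1 = 8 \cdot 1 = 8$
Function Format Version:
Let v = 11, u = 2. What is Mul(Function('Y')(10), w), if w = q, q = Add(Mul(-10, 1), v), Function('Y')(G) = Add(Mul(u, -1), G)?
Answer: 8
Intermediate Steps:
Function('Y')(G) = Add(-2, G) (Function('Y')(G) = Add(Mul(2, -1), G) = Add(-2, G))
q = 1 (q = Add(Mul(-10, 1), 11) = Add(-10, 11) = 1)
w = 1
Mul(Function('Y')(10), w) = Mul(Add(-2, 10), 1) = Mul(8, 1) = 8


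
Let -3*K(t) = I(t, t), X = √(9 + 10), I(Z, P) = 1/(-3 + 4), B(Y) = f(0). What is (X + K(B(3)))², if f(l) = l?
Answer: 172/9 - 2*√19/3 ≈ 16.205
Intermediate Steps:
B(Y) = 0
I(Z, P) = 1 (I(Z, P) = 1/1 = 1)
X = √19 ≈ 4.3589
K(t) = -⅓ (K(t) = -⅓*1 = -⅓)
(X + K(B(3)))² = (√19 - ⅓)² = (-⅓ + √19)²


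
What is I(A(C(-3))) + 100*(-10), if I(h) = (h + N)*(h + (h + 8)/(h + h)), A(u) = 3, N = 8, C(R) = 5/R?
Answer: -5681/6 ≈ -946.83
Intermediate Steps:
I(h) = (8 + h)*(h + (8 + h)/(2*h)) (I(h) = (h + 8)*(h + (h + 8)/(h + h)) = (8 + h)*(h + (8 + h)/((2*h))) = (8 + h)*(h + (8 + h)*(1/(2*h))) = (8 + h)*(h + (8 + h)/(2*h)))
I(A(C(-3))) + 100*(-10) = (8 + 3² + 32/3 + (17/2)*3) + 100*(-10) = (8 + 9 + 32*(⅓) + 51/2) - 1000 = (8 + 9 + 32/3 + 51/2) - 1000 = 319/6 - 1000 = -5681/6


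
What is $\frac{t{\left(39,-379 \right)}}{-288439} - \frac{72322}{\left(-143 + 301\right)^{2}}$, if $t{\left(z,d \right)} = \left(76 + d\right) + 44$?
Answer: $- \frac{10427009841}{3600295598} \approx -2.8962$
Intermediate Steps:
$t{\left(z,d \right)} = 120 + d$
$\frac{t{\left(39,-379 \right)}}{-288439} - \frac{72322}{\left(-143 + 301\right)^{2}} = \frac{120 - 379}{-288439} - \frac{72322}{\left(-143 + 301\right)^{2}} = \left(-259\right) \left(- \frac{1}{288439}\right) - \frac{72322}{158^{2}} = \frac{259}{288439} - \frac{72322}{24964} = \frac{259}{288439} - \frac{36161}{12482} = - \frac{10427009841}{3600295598}$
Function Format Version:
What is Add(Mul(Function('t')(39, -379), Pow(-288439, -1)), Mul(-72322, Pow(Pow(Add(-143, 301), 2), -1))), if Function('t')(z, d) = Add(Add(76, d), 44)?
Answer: Rational(-10427009841, 3600295598) ≈ -2.8962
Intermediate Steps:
Function('t')(z, d) = Add(120, d)
Add(Mul(Function('t')(39, -379), Pow(-288439, -1)), Mul(-72322, Pow(Pow(Add(-143, 301), 2), -1))) = Add(Mul(Add(120, -379), Pow(-288439, -1)), Mul(-72322, Pow(Pow(Add(-143, 301), 2), -1))) = Add(Mul(-259, Rational(-1, 288439)), Mul(-72322, Pow(Pow(158, 2), -1))) = Add(Rational(259, 288439), Mul(-72322, Pow(24964, -1))) = Add(Rational(259, 288439), Mul(-72322, Rational(1, 24964))) = Add(Rational(259, 288439), Rational(-36161, 12482)) = Rational(-10427009841, 3600295598)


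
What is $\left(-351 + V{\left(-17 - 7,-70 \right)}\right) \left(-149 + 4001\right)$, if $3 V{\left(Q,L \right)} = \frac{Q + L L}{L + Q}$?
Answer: $- \frac{66676836}{47} \approx -1.4187 \cdot 10^{6}$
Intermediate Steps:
$V{\left(Q,L \right)} = \frac{Q + L^{2}}{3 \left(L + Q\right)}$ ($V{\left(Q,L \right)} = \frac{\left(Q + L L\right) \frac{1}{L + Q}}{3} = \frac{\left(Q + L^{2}\right) \frac{1}{L + Q}}{3} = \frac{\frac{1}{L + Q} \left(Q + L^{2}\right)}{3} = \frac{Q + L^{2}}{3 \left(L + Q\right)}$)
$\left(-351 + V{\left(-17 - 7,-70 \right)}\right) \left(-149 + 4001\right) = \left(-351 + \frac{\left(-17 - 7\right) + \left(-70\right)^{2}}{3 \left(-70 - 24\right)}\right) \left(-149 + 4001\right) = \left(-351 + \frac{\left(-17 - 7\right) + 4900}{3 \left(-70 - 24\right)}\right) 3852 = \left(-351 + \frac{-24 + 4900}{3 \left(-70 - 24\right)}\right) 3852 = \left(-351 + \frac{1}{3} \frac{1}{-94} \cdot 4876\right) 3852 = \left(-351 + \frac{1}{3} \left(- \frac{1}{94}\right) 4876\right) 3852 = \left(-351 - \frac{2438}{141}\right) 3852 = \left(- \frac{51929}{141}\right) 3852 = - \frac{66676836}{47}$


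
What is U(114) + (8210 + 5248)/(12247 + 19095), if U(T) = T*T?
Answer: 203667045/15671 ≈ 12996.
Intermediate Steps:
U(T) = T²
U(114) + (8210 + 5248)/(12247 + 19095) = 114² + (8210 + 5248)/(12247 + 19095) = 12996 + 13458/31342 = 12996 + 13458*(1/31342) = 12996 + 6729/15671 = 203667045/15671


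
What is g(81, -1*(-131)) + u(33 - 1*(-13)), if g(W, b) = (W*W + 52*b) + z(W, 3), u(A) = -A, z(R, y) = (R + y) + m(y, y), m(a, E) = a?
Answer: 13414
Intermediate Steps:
z(R, y) = R + 2*y (z(R, y) = (R + y) + y = R + 2*y)
g(W, b) = 6 + W + W**2 + 52*b (g(W, b) = (W*W + 52*b) + (W + 2*3) = (W**2 + 52*b) + (W + 6) = (W**2 + 52*b) + (6 + W) = 6 + W + W**2 + 52*b)
g(81, -1*(-131)) + u(33 - 1*(-13)) = (6 + 81 + 81**2 + 52*(-1*(-131))) - (33 - 1*(-13)) = (6 + 81 + 6561 + 52*131) - (33 + 13) = (6 + 81 + 6561 + 6812) - 1*46 = 13460 - 46 = 13414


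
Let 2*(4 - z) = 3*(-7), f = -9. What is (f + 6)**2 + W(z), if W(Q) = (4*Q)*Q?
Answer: 850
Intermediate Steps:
z = 29/2 (z = 4 - 3*(-7)/2 = 4 - 1/2*(-21) = 4 + 21/2 = 29/2 ≈ 14.500)
W(Q) = 4*Q**2
(f + 6)**2 + W(z) = (-9 + 6)**2 + 4*(29/2)**2 = (-3)**2 + 4*(841/4) = 9 + 841 = 850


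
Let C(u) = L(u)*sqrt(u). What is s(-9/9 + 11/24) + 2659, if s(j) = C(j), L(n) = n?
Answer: 2659 - 13*I*sqrt(78)/288 ≈ 2659.0 - 0.39866*I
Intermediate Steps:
C(u) = u**(3/2) (C(u) = u*sqrt(u) = u**(3/2))
s(j) = j**(3/2)
s(-9/9 + 11/24) + 2659 = (-9/9 + 11/24)**(3/2) + 2659 = (-9*1/9 + 11*(1/24))**(3/2) + 2659 = (-1 + 11/24)**(3/2) + 2659 = (-13/24)**(3/2) + 2659 = -13*I*sqrt(78)/288 + 2659 = 2659 - 13*I*sqrt(78)/288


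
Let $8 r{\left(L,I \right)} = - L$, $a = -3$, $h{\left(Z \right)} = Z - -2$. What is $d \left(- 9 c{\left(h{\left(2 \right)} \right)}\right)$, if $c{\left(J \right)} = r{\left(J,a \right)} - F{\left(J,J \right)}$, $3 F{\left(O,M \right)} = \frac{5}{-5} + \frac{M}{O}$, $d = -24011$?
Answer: $- \frac{216099}{2} \approx -1.0805 \cdot 10^{5}$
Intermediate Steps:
$F{\left(O,M \right)} = - \frac{1}{3} + \frac{M}{3 O}$ ($F{\left(O,M \right)} = \frac{\frac{5}{-5} + \frac{M}{O}}{3} = \frac{5 \left(- \frac{1}{5}\right) + \frac{M}{O}}{3} = \frac{-1 + \frac{M}{O}}{3} = - \frac{1}{3} + \frac{M}{3 O}$)
$h{\left(Z \right)} = 2 + Z$ ($h{\left(Z \right)} = Z + 2 = 2 + Z$)
$r{\left(L,I \right)} = - \frac{L}{8}$ ($r{\left(L,I \right)} = \frac{\left(-1\right) L}{8} = - \frac{L}{8}$)
$c{\left(J \right)} = - \frac{J}{8}$ ($c{\left(J \right)} = - \frac{J}{8} - \frac{J - J}{3 J} = - \frac{J}{8} - \frac{1}{3} \frac{1}{J} 0 = - \frac{J}{8} - 0 = - \frac{J}{8} + 0 = - \frac{J}{8}$)
$d \left(- 9 c{\left(h{\left(2 \right)} \right)}\right) = - 24011 \left(- 9 \left(- \frac{2 + 2}{8}\right)\right) = - 24011 \left(- 9 \left(\left(- \frac{1}{8}\right) 4\right)\right) = - 24011 \left(\left(-9\right) \left(- \frac{1}{2}\right)\right) = \left(-24011\right) \frac{9}{2} = - \frac{216099}{2}$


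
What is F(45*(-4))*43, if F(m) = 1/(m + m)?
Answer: -43/360 ≈ -0.11944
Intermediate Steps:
F(m) = 1/(2*m)
F(45*(-4))*43 = (1/(2*((45*(-4)))))*43 = ((1/2)/(-180))*43 = ((1/2)*(-1/180))*43 = -1/360*43 = -43/360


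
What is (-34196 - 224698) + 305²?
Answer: -165869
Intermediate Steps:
(-34196 - 224698) + 305² = -258894 + 93025 = -165869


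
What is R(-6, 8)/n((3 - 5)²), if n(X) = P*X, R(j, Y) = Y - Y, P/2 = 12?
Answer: 0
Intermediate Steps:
P = 24 (P = 2*12 = 24)
R(j, Y) = 0
n(X) = 24*X
R(-6, 8)/n((3 - 5)²) = 0/((24*(3 - 5)²)) = 0/((24*(-2)²)) = 0/((24*4)) = 0/96 = 0*(1/96) = 0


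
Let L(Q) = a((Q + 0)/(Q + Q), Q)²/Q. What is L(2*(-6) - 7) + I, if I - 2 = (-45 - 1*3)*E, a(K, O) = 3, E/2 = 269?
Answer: -490627/19 ≈ -25822.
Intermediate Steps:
E = 538 (E = 2*269 = 538)
L(Q) = 9/Q (L(Q) = 3²/Q = 9/Q)
I = -25822 (I = 2 + (-45 - 1*3)*538 = 2 + (-45 - 3)*538 = 2 - 48*538 = 2 - 25824 = -25822)
L(2*(-6) - 7) + I = 9/(2*(-6) - 7) - 25822 = 9/(-12 - 7) - 25822 = 9/(-19) - 25822 = 9*(-1/19) - 25822 = -9/19 - 25822 = -490627/19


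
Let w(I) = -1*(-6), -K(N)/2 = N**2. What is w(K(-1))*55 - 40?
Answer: 290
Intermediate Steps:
K(N) = -2*N**2
w(I) = 6
w(K(-1))*55 - 40 = 6*55 - 40 = 330 - 40 = 290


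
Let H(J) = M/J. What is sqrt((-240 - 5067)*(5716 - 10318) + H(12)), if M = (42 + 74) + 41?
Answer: 5*sqrt(35168871)/6 ≈ 4941.9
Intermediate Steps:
M = 157 (M = 116 + 41 = 157)
H(J) = 157/J
sqrt((-240 - 5067)*(5716 - 10318) + H(12)) = sqrt((-240 - 5067)*(5716 - 10318) + 157/12) = sqrt(-5307*(-4602) + 157*(1/12)) = sqrt(24422814 + 157/12) = sqrt(293073925/12) = 5*sqrt(35168871)/6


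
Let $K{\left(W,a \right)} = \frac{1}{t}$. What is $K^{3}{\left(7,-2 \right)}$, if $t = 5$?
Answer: $\frac{1}{125} \approx 0.008$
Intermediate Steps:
$K{\left(W,a \right)} = \frac{1}{5}$
$K^{3}{\left(7,-2 \right)} = \left(\frac{1}{5}\right)^{3} = \frac{1}{125}$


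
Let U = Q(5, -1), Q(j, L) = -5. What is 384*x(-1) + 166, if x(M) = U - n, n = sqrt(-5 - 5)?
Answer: -1754 - 384*I*sqrt(10) ≈ -1754.0 - 1214.3*I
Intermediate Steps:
n = I*sqrt(10) (n = sqrt(-10) = I*sqrt(10) ≈ 3.1623*I)
U = -5
x(M) = -5 - I*sqrt(10)
384*x(-1) + 166 = 384*(-5 - I*sqrt(10)) + 166 = (-1920 - 384*I*sqrt(10)) + 166 = -1754 - 384*I*sqrt(10)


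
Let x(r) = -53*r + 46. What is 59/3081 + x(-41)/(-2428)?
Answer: -6693487/7480668 ≈ -0.89477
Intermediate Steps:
x(r) = 46 - 53*r
59/3081 + x(-41)/(-2428) = 59/3081 + (46 - 53*(-41))/(-2428) = 59*(1/3081) + (46 + 2173)*(-1/2428) = 59/3081 + 2219*(-1/2428) = 59/3081 - 2219/2428 = -6693487/7480668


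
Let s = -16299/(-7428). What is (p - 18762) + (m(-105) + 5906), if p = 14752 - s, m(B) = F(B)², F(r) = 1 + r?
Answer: 31469479/2476 ≈ 12710.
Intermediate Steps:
s = 5433/2476 (s = -16299*(-1/7428) = 5433/2476 ≈ 2.1943)
m(B) = (1 + B)²
p = 36520519/2476 (p = 14752 - 1*5433/2476 = 14752 - 5433/2476 = 36520519/2476 ≈ 14750.)
(p - 18762) + (m(-105) + 5906) = (36520519/2476 - 18762) + ((1 - 105)² + 5906) = -9934193/2476 + ((-104)² + 5906) = -9934193/2476 + (10816 + 5906) = -9934193/2476 + 16722 = 31469479/2476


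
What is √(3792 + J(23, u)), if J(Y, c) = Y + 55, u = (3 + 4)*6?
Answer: 3*√430 ≈ 62.209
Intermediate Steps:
u = 42 (u = 7*6 = 42)
J(Y, c) = 55 + Y
√(3792 + J(23, u)) = √(3792 + (55 + 23)) = √(3792 + 78) = √3870 = 3*√430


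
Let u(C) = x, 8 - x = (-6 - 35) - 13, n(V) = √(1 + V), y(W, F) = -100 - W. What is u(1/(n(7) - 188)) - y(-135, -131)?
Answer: 27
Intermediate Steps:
x = 62 (x = 8 - ((-6 - 35) - 13) = 8 - (-41 - 13) = 8 - 1*(-54) = 8 + 54 = 62)
u(C) = 62
u(1/(n(7) - 188)) - y(-135, -131) = 62 - (-100 - 1*(-135)) = 62 - (-100 + 135) = 62 - 1*35 = 62 - 35 = 27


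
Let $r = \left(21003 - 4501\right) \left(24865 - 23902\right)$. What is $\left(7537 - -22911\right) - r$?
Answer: $-15860978$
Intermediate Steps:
$r = 15891426$ ($r = 16502 \cdot 963 = 15891426$)
$\left(7537 - -22911\right) - r = \left(7537 - -22911\right) - 15891426 = \left(7537 + 22911\right) - 15891426 = 30448 - 15891426 = -15860978$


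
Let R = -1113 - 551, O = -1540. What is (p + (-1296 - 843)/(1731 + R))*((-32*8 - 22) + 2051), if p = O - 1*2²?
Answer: -187205751/67 ≈ -2.7941e+6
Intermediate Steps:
R = -1664
p = -1544 (p = -1540 - 1*2² = -1540 - 1*4 = -1540 - 4 = -1544)
(p + (-1296 - 843)/(1731 + R))*((-32*8 - 22) + 2051) = (-1544 + (-1296 - 843)/(1731 - 1664))*((-32*8 - 22) + 2051) = (-1544 - 2139/67)*((-256 - 22) + 2051) = (-1544 - 2139*1/67)*(-278 + 2051) = (-1544 - 2139/67)*1773 = -105587/67*1773 = -187205751/67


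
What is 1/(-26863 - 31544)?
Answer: -1/58407 ≈ -1.7121e-5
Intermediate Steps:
1/(-26863 - 31544) = 1/(-58407) = -1/58407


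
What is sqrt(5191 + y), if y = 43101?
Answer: 2*sqrt(12073) ≈ 219.75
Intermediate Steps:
sqrt(5191 + y) = sqrt(5191 + 43101) = sqrt(48292) = 2*sqrt(12073)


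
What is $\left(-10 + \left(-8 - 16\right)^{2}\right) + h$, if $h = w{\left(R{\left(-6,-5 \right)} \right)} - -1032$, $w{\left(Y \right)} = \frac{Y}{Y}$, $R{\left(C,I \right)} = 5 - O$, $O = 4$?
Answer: $1599$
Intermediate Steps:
$R{\left(C,I \right)} = 1$ ($R{\left(C,I \right)} = 5 - 4 = 1$)
$w{\left(Y \right)} = 1$
$h = 1033$ ($h = 1 - -1032 = 1 + 1032 = 1033$)
$\left(-10 + \left(-8 - 16\right)^{2}\right) + h = \left(-10 + \left(-8 - 16\right)^{2}\right) + 1033 = \left(-10 + \left(-24\right)^{2}\right) + 1033 = \left(-10 + 576\right) + 1033 = 566 + 1033 = 1599$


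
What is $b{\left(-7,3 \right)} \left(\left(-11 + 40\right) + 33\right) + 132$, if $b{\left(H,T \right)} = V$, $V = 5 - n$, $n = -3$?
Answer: $628$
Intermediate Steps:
$V = 8$ ($V = 5 - -3 = 5 + 3 = 8$)
$b{\left(H,T \right)} = 8$
$b{\left(-7,3 \right)} \left(\left(-11 + 40\right) + 33\right) + 132 = 8 \left(\left(-11 + 40\right) + 33\right) + 132 = 8 \left(29 + 33\right) + 132 = 8 \cdot 62 + 132 = 496 + 132 = 628$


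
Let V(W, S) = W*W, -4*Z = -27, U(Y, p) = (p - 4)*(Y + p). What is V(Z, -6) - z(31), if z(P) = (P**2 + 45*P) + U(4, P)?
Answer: -52087/16 ≈ -3255.4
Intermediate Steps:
U(Y, p) = (-4 + p)*(Y + p)
Z = 27/4 (Z = -1/4*(-27) = 27/4 ≈ 6.7500)
V(W, S) = W**2
z(P) = -16 + 2*P**2 + 45*P (z(P) = (P**2 + 45*P) + (P**2 - 4*4 - 4*P + 4*P) = (P**2 + 45*P) + (P**2 - 16 - 4*P + 4*P) = (P**2 + 45*P) + (-16 + P**2) = -16 + 2*P**2 + 45*P)
V(Z, -6) - z(31) = (27/4)**2 - (-16 + 2*31**2 + 45*31) = 729/16 - (-16 + 2*961 + 1395) = 729/16 - (-16 + 1922 + 1395) = 729/16 - 1*3301 = 729/16 - 3301 = -52087/16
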